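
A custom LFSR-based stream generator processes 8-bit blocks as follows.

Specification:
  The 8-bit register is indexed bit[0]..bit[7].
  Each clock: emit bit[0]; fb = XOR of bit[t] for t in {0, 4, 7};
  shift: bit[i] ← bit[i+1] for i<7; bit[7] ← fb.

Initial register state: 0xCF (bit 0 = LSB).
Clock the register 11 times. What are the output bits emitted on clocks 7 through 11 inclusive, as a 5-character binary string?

11011

reg_0 = 0xCF
clock 1: out=1, reg = 0x67
clock 2: out=1, reg = 0xB3
clock 3: out=1, reg = 0xD9
clock 4: out=1, reg = 0xEC
clock 5: out=0, reg = 0xF6
clock 6: out=0, reg = 0x7B
clock 7: out=1, reg = 0x3D
clock 8: out=1, reg = 0x1E
clock 9: out=0, reg = 0x8F
clock 10: out=1, reg = 0x47
clock 11: out=1, reg = 0xA3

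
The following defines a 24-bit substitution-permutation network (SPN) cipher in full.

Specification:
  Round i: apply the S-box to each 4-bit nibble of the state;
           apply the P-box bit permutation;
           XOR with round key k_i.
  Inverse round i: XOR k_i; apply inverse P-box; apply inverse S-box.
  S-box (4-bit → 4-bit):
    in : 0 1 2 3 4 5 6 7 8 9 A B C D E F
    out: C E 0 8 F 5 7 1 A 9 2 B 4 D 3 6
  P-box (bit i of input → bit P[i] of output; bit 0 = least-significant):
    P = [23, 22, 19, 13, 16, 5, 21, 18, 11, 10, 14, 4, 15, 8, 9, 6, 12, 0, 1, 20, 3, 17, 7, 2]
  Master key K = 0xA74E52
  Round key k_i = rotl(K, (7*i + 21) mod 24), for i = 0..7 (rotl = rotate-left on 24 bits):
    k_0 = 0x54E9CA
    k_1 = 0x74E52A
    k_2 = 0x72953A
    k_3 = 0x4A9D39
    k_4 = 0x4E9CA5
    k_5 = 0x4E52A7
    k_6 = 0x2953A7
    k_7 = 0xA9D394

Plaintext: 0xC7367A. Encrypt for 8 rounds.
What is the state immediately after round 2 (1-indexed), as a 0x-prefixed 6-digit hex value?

0x123CEC

s_0 = plaintext = 0xC7367A
s_1 = Round(s_0, k_0) = 0x15B50A
s_2 = Round(s_1, k_1) = 0x123CEC
s_3 = Round(s_2, k_2) = 0x79D5DE
s_4 = Round(s_3, k_3) = 0xBF4771
s_5 = Round(s_4, k_4) = 0x0537EA
s_6 = Round(s_5, k_5) = 0x0F4A41
s_7 = Round(s_6, k_6) = 0x44F440
s_8 = Round(s_7, k_7) = 0x96AC2B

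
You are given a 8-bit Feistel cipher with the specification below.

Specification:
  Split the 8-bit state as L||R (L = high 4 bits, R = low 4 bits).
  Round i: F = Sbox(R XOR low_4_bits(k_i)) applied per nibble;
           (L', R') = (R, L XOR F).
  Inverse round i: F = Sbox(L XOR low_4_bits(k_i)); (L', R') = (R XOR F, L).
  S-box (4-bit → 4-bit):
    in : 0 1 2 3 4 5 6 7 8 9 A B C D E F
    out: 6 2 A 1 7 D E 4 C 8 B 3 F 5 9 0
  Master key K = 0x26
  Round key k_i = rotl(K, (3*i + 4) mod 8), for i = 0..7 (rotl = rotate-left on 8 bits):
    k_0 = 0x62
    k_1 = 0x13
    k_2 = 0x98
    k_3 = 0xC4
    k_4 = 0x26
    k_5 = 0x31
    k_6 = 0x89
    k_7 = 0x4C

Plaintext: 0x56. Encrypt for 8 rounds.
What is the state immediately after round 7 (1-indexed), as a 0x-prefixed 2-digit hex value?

0x84

s_0 = plaintext = 0x56
s_1 = Round(s_0, k_0) = 0x62
s_2 = Round(s_1, k_1) = 0x24
s_3 = Round(s_2, k_2) = 0x4D
s_4 = Round(s_3, k_3) = 0xDC
s_5 = Round(s_4, k_4) = 0xC6
s_6 = Round(s_5, k_5) = 0x68
s_7 = Round(s_6, k_6) = 0x84
s_8 = Round(s_7, k_7) = 0x44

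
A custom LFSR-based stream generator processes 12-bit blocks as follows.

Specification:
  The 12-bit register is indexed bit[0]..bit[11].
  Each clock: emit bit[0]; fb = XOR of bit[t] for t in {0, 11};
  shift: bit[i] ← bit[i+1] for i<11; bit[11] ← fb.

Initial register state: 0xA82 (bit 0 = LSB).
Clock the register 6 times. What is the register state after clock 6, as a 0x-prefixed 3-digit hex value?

reg_0 = 0xA82
clock 1: out=0, reg = 0xD41
clock 2: out=1, reg = 0x6A0
clock 3: out=0, reg = 0x350
clock 4: out=0, reg = 0x1A8
clock 5: out=0, reg = 0x0D4
clock 6: out=0, reg = 0x06A

0x06A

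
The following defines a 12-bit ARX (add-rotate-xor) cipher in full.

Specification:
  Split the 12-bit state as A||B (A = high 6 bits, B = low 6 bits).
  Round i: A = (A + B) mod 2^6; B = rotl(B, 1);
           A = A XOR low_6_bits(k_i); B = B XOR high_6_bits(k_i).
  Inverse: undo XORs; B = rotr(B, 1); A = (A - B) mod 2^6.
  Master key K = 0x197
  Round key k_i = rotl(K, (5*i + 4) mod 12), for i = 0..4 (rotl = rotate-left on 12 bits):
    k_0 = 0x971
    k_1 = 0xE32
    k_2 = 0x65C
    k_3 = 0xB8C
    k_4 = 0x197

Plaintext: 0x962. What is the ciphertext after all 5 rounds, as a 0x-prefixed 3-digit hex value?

s_0 = plaintext = 0x962
s_1 = Round(s_0, k_0) = 0xDA0
s_2 = Round(s_1, k_1) = 0x939
s_3 = Round(s_2, k_2) = 0x06A
s_4 = Round(s_3, k_3) = 0x9FB
s_5 = Round(s_4, k_4) = 0xD71

0xD71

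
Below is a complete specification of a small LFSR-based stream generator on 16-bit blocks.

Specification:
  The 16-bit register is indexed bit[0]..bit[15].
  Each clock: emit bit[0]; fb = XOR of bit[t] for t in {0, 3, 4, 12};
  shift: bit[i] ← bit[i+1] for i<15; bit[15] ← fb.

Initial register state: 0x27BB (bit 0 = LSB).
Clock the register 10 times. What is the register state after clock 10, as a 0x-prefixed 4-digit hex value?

0xD949

reg_0 = 0x27BB
clock 1: out=1, reg = 0x93DD
clock 2: out=1, reg = 0x49EE
clock 3: out=0, reg = 0xA4F7
clock 4: out=1, reg = 0x527B
clock 5: out=1, reg = 0x293D
clock 6: out=1, reg = 0x949E
clock 7: out=0, reg = 0xCA4F
clock 8: out=1, reg = 0x6527
clock 9: out=1, reg = 0xB293
clock 10: out=1, reg = 0xD949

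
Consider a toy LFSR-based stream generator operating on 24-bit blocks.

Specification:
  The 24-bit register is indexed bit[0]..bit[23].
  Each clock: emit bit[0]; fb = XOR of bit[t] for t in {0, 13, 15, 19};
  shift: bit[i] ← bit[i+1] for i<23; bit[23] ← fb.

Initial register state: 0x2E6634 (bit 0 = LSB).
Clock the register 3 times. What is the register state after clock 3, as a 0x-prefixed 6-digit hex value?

0xC5CCC6

reg_0 = 0x2E6634
clock 1: out=0, reg = 0x17331A
clock 2: out=0, reg = 0x8B998D
clock 3: out=1, reg = 0xC5CCC6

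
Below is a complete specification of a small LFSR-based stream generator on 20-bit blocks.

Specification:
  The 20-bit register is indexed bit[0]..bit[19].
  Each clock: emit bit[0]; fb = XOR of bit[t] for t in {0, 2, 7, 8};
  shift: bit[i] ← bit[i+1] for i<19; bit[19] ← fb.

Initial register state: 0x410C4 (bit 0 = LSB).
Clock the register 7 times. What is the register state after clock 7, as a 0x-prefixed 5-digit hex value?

0x88821

reg_0 = 0x410C4
clock 1: out=0, reg = 0x20862
clock 2: out=0, reg = 0x10431
clock 3: out=1, reg = 0x88218
clock 4: out=0, reg = 0x4410C
clock 5: out=0, reg = 0x22086
clock 6: out=0, reg = 0x11043
clock 7: out=1, reg = 0x88821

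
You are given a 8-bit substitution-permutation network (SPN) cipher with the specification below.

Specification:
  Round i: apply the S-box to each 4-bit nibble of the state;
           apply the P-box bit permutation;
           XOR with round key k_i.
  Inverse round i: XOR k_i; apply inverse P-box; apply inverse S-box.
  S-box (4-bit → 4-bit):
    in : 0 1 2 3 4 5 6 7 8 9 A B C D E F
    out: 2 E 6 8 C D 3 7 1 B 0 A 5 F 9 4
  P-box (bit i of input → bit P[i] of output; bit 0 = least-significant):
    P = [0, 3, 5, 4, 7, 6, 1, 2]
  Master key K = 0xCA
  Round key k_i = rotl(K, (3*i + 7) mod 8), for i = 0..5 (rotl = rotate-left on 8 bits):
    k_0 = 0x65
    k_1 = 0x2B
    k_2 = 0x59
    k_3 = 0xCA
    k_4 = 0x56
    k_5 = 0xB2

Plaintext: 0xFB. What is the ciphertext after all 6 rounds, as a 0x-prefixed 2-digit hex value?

s_0 = plaintext = 0xFB
s_1 = Round(s_0, k_0) = 0x7F
s_2 = Round(s_1, k_1) = 0xC9
s_3 = Round(s_2, k_2) = 0xC2
s_4 = Round(s_3, k_3) = 0x60
s_5 = Round(s_4, k_4) = 0x9E
s_6 = Round(s_5, k_5) = 0x67

0x67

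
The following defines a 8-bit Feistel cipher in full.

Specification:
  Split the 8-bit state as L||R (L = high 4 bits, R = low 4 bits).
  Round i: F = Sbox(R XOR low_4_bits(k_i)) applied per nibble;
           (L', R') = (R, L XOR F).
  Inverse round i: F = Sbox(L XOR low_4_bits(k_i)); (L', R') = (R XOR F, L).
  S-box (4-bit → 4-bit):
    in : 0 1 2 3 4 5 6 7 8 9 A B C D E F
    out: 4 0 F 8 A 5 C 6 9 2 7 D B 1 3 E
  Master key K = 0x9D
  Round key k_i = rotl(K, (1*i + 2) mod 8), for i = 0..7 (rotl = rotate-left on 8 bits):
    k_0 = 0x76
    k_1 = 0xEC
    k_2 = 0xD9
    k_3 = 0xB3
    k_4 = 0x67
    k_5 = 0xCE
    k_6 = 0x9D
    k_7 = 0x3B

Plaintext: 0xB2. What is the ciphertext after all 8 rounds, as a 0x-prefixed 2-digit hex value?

s_0 = plaintext = 0xB2
s_1 = Round(s_0, k_0) = 0x21
s_2 = Round(s_1, k_1) = 0x13
s_3 = Round(s_2, k_2) = 0x36
s_4 = Round(s_3, k_3) = 0x66
s_5 = Round(s_4, k_4) = 0x66
s_6 = Round(s_5, k_5) = 0x6F
s_7 = Round(s_6, k_6) = 0xF9
s_8 = Round(s_7, k_7) = 0x90

0x90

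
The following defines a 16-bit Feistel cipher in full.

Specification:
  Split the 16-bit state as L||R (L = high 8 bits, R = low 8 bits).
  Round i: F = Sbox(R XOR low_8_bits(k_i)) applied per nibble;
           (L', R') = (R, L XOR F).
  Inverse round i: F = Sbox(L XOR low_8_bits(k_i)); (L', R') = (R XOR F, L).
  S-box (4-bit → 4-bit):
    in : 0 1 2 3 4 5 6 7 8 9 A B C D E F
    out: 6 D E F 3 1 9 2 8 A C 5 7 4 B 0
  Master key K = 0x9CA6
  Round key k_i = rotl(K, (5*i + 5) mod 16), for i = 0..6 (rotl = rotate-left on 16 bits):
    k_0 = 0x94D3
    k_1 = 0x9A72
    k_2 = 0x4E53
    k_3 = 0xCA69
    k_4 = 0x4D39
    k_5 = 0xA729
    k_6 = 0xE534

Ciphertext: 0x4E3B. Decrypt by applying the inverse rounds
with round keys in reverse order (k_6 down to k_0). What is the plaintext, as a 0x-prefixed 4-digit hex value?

s_0 = ciphertext = 0x4E3B
s_1 = InvRound(s_0, k_6) = 0x174E
s_2 = InvRound(s_1, k_5) = 0xB517
s_3 = InvRound(s_2, k_4) = 0x90B5
s_4 = InvRound(s_3, k_3) = 0xBF90
s_5 = InvRound(s_4, k_2) = 0x27BF
s_6 = InvRound(s_5, k_1) = 0xAE27
s_7 = InvRound(s_6, k_0) = 0x03AE

0x03AE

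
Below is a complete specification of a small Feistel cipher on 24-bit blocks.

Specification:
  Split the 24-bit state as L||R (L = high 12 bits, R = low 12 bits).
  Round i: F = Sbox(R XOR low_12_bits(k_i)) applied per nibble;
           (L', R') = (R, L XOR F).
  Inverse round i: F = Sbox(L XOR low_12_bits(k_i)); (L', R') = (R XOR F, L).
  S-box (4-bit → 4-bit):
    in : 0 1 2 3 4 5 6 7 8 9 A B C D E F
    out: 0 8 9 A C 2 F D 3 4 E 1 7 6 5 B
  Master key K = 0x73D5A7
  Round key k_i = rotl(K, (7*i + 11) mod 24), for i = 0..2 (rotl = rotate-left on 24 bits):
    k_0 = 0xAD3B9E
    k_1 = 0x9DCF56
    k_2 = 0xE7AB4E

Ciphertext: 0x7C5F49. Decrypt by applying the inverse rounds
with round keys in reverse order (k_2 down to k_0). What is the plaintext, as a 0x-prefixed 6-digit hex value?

0x00DA50

s_0 = ciphertext = 0x7C5F49
s_1 = InvRound(s_0, k_2) = 0x8787C5
s_2 = InvRound(s_1, k_1) = 0xA50878
s_3 = InvRound(s_2, k_0) = 0x00DA50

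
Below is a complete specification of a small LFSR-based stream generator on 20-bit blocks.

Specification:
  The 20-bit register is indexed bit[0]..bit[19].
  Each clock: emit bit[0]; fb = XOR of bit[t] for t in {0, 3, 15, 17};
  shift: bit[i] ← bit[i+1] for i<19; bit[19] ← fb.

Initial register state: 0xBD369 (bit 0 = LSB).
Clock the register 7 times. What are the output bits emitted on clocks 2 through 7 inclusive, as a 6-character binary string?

001011

reg_0 = 0xBD369
clock 1: out=1, reg = 0x5E9B4
clock 2: out=0, reg = 0xAF4DA
clock 3: out=0, reg = 0xD7A6D
clock 4: out=1, reg = 0x6BD36
clock 5: out=0, reg = 0x35E9B
clock 6: out=1, reg = 0x9AF4D
clock 7: out=1, reg = 0xCD7A6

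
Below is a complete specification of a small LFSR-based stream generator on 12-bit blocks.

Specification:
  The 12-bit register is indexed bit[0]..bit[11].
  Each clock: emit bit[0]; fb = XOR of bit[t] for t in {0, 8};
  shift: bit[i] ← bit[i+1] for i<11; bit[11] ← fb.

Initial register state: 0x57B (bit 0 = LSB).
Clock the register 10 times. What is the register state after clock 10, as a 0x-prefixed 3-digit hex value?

0x279

reg_0 = 0x57B
clock 1: out=1, reg = 0x2BD
clock 2: out=1, reg = 0x95E
clock 3: out=0, reg = 0xCAF
clock 4: out=1, reg = 0xE57
clock 5: out=1, reg = 0xF2B
clock 6: out=1, reg = 0x795
clock 7: out=1, reg = 0x3CA
clock 8: out=0, reg = 0x9E5
clock 9: out=1, reg = 0x4F2
clock 10: out=0, reg = 0x279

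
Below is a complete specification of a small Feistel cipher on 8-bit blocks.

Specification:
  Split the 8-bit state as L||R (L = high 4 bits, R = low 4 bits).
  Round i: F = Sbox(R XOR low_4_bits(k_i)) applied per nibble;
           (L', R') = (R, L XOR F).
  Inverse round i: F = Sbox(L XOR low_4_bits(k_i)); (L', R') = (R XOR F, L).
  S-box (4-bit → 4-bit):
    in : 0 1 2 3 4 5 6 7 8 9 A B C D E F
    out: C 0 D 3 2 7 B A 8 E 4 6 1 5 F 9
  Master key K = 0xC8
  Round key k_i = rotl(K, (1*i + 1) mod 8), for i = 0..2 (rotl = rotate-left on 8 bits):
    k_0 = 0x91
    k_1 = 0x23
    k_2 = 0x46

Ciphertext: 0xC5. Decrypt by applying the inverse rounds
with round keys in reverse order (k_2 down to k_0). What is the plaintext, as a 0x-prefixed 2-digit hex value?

0xD1

s_0 = ciphertext = 0xC5
s_1 = InvRound(s_0, k_2) = 0x1C
s_2 = InvRound(s_1, k_1) = 0x11
s_3 = InvRound(s_2, k_0) = 0xD1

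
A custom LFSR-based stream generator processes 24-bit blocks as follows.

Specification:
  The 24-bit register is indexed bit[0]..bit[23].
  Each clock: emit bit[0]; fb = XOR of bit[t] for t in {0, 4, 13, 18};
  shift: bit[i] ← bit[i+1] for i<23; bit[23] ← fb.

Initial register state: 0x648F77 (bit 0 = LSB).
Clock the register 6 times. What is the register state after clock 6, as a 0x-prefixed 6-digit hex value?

0xF5923D

reg_0 = 0x648F77
clock 1: out=1, reg = 0xB247BB
clock 2: out=1, reg = 0x5923DD
clock 3: out=1, reg = 0xAC91EE
clock 4: out=0, reg = 0xD648F7
clock 5: out=1, reg = 0xEB247B
clock 6: out=1, reg = 0xF5923D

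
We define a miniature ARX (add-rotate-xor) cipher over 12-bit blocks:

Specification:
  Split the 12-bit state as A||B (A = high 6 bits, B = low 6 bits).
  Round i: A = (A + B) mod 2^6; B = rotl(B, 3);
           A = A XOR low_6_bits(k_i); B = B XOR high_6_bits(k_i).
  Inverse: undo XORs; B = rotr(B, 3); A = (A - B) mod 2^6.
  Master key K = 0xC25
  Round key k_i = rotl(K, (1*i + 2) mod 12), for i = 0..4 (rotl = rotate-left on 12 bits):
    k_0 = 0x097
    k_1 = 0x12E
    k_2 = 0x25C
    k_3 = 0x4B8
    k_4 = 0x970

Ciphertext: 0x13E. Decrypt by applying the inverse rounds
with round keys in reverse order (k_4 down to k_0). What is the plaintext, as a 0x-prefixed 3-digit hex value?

s_0 = ciphertext = 0x13E
s_1 = InvRound(s_0, k_4) = 0x65B
s_2 = InvRound(s_1, k_3) = 0x609
s_3 = InvRound(s_2, k_2) = 0x100
s_4 = InvRound(s_3, k_1) = 0x2A0
s_5 = InvRound(s_4, k_0) = 0x254

0x254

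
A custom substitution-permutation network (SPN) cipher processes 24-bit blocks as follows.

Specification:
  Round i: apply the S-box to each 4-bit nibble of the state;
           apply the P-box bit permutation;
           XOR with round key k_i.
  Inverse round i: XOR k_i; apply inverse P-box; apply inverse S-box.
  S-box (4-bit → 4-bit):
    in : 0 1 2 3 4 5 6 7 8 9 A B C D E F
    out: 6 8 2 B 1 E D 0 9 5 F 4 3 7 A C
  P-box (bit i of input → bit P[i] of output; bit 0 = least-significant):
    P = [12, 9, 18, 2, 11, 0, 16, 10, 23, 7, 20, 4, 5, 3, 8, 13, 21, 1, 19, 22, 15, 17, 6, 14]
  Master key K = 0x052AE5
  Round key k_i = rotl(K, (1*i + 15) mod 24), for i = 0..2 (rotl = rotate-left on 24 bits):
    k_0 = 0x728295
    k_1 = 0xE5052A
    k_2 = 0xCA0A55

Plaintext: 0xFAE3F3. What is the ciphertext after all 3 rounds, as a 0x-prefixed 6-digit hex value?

0x67F5B9

s_0 = plaintext = 0xFAE3F3
s_1 = Round(s_0, k_0) = 0x9BF44B
s_2 = Round(s_1, k_1) = 0x69AC6A
s_3 = Round(s_2, k_2) = 0x67F5B9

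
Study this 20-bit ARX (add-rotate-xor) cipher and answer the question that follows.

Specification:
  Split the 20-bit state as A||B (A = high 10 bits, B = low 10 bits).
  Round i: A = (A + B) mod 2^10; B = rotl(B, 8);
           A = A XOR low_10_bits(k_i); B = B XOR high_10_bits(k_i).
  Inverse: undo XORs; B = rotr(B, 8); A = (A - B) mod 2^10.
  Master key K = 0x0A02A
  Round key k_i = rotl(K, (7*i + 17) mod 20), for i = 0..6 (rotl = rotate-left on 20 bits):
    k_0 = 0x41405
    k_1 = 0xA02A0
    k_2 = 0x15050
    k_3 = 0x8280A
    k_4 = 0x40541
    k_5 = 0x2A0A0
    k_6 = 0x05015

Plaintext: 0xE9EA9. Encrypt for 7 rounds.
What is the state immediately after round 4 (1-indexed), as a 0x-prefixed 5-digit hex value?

0x95CC5

s_0 = plaintext = 0xE9EA9
s_1 = Round(s_0, k_0) = 0x954AF
s_2 = Round(s_1, k_1) = 0x691AB
s_3 = Round(s_2, k_2) = 0xC7F3E
s_4 = Round(s_3, k_3) = 0x95CC5
s_5 = Round(s_4, k_4) = 0x97430
s_6 = Round(s_5, k_5) = 0x8B4A4
s_7 = Round(s_6, k_6) = 0xB103D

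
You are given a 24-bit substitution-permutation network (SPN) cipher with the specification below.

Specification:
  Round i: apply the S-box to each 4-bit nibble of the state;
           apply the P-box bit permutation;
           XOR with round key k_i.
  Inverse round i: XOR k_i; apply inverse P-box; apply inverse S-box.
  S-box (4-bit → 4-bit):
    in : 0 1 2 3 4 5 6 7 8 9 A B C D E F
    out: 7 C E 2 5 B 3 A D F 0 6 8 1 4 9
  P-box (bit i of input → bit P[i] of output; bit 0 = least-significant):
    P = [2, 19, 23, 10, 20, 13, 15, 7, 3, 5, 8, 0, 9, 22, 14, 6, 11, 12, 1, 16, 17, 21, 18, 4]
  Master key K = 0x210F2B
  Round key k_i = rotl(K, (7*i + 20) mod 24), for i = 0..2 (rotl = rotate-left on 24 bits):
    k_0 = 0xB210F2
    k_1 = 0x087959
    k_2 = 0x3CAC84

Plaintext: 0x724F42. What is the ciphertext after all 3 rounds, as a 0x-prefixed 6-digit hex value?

s_0 = plaintext = 0x724F42
s_1 = Round(s_0, k_0) = 0x0BC6E9
s_2 = Round(s_1, k_1) = 0xA6ED37
s_3 = Round(s_2, k_2) = 0x34D08C

0x34D08C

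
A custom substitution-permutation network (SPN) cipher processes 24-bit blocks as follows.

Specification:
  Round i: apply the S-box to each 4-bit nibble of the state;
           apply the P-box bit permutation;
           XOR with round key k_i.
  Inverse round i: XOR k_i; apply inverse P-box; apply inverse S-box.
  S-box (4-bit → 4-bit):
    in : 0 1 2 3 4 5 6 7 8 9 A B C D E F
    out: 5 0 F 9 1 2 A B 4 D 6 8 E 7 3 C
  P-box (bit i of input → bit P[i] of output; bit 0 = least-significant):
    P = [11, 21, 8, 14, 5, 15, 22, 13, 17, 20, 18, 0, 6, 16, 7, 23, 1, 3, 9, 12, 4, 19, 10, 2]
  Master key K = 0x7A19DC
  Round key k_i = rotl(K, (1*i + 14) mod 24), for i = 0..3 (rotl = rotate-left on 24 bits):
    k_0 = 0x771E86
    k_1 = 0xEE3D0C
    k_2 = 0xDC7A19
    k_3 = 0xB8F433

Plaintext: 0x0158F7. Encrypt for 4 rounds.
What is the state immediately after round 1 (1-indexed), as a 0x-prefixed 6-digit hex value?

s_0 = plaintext = 0x0158F7
s_1 = Round(s_0, k_0) = 0x127296
s_2 = Round(s_1, k_1) = 0x194F67
s_3 = Round(s_2, k_2) = 0xF8805A
s_4 = Round(s_3, k_3) = 0x9E73B7

0x127296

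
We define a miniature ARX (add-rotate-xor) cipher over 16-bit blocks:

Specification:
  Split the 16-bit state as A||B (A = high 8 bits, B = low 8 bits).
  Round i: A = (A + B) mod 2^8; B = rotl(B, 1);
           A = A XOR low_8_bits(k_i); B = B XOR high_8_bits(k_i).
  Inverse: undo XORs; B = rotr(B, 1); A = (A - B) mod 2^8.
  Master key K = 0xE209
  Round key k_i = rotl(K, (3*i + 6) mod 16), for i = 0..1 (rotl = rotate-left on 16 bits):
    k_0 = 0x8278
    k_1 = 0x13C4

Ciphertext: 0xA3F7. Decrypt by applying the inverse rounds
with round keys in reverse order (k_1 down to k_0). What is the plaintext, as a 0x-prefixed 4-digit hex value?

s_0 = ciphertext = 0xA3F7
s_1 = InvRound(s_0, k_1) = 0xF572
s_2 = InvRound(s_1, k_0) = 0x1578

0x1578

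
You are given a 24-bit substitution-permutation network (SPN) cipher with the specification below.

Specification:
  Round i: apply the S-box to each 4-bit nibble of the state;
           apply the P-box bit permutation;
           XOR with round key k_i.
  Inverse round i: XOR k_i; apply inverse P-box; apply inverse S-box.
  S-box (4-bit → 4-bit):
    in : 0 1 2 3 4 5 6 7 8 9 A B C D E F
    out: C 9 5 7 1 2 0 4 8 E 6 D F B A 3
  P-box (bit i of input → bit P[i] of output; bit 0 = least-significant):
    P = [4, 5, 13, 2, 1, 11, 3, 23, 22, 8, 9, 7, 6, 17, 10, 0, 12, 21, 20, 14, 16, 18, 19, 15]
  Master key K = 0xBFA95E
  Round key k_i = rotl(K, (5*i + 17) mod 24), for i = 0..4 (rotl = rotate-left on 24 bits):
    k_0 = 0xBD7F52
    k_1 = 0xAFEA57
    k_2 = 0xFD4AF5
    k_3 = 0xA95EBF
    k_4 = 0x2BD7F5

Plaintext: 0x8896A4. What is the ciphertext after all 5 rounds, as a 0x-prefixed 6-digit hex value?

0xEEF467

s_0 = plaintext = 0x8896A4
s_1 = Round(s_0, k_0) = 0xBFB34B
s_2 = Round(s_1, k_1) = 0xC65D00
s_3 = Round(s_2, k_2) = 0x32EB79
s_4 = Round(s_3, k_3) = 0xF66C12
s_5 = Round(s_4, k_4) = 0xEEF467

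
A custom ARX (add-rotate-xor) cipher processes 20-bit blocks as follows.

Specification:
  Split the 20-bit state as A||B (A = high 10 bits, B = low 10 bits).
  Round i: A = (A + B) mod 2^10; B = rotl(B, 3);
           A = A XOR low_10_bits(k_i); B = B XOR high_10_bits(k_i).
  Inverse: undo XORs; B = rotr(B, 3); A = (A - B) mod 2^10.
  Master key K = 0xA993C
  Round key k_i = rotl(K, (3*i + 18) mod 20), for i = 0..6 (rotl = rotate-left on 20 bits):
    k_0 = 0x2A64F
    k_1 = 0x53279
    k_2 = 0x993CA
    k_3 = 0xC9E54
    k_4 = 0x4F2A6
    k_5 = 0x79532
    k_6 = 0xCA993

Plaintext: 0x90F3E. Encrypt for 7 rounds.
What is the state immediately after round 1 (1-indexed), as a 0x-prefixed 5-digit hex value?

s_0 = plaintext = 0x90F3E
s_1 = Round(s_0, k_0) = 0xF395F
s_2 = Round(s_1, k_1) = 0xD53B6
s_3 = Round(s_2, k_2) = 0x303D3
s_4 = Round(s_3, k_3) = 0xB1DB8
s_5 = Round(s_4, k_4) = 0xB64FF
s_6 = Round(s_5, k_5) = 0xBAA1C
s_7 = Round(s_6, k_6) = 0x257CE

0xF395F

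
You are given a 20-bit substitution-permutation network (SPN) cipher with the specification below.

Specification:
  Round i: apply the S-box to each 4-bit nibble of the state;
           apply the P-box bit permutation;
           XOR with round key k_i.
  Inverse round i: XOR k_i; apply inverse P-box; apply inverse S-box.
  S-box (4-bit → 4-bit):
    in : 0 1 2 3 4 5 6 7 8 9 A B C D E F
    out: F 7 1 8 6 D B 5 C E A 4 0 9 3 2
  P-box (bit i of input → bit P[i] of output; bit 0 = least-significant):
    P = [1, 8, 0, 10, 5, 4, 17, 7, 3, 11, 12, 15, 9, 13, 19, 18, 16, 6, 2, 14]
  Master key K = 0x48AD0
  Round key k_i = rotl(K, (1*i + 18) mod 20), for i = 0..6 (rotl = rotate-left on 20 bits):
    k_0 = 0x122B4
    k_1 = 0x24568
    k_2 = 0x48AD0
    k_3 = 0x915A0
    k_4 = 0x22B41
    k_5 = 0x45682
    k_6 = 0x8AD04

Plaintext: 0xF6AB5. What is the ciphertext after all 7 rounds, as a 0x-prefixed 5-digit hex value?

s_0 = plaintext = 0xF6AB5
s_1 = Round(s_0, k_0) = 0x78CF7
s_2 = Round(s_1, k_1) = 0xF457F
s_3 = Round(s_2, k_2) = 0xE3BB8
s_4 = Round(s_3, k_3) = 0xE01E1
s_5 = Round(s_4, k_4) = 0xF103A
s_6 = Round(s_5, k_5) = 0xCE94A
s_7 = Round(s_6, k_6) = 0xA1214

0xA1214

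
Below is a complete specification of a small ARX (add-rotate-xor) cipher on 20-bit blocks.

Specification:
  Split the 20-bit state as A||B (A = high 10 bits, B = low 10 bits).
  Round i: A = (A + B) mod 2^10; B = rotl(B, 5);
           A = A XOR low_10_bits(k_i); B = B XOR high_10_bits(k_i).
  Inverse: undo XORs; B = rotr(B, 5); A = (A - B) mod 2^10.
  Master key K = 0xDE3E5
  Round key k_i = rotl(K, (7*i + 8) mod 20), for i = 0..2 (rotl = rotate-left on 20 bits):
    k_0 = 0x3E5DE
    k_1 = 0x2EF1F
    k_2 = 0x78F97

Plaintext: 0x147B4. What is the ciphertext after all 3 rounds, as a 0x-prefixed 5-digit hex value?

s_0 = plaintext = 0x147B4
s_1 = Round(s_0, k_0) = 0x76E64
s_2 = Round(s_1, k_1) = 0xC8028
s_3 = Round(s_2, k_2) = 0x37CE2

0x37CE2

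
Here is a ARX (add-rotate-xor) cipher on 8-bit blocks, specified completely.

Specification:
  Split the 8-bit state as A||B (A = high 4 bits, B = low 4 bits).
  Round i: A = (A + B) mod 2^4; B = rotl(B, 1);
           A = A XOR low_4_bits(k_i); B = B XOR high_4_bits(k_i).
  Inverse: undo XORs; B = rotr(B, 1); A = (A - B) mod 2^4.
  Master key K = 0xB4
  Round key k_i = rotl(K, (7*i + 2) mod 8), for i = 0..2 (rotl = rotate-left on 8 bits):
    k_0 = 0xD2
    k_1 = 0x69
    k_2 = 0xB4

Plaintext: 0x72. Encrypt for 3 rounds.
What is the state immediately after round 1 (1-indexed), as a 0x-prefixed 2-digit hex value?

0xB9

s_0 = plaintext = 0x72
s_1 = Round(s_0, k_0) = 0xB9
s_2 = Round(s_1, k_1) = 0xD5
s_3 = Round(s_2, k_2) = 0x61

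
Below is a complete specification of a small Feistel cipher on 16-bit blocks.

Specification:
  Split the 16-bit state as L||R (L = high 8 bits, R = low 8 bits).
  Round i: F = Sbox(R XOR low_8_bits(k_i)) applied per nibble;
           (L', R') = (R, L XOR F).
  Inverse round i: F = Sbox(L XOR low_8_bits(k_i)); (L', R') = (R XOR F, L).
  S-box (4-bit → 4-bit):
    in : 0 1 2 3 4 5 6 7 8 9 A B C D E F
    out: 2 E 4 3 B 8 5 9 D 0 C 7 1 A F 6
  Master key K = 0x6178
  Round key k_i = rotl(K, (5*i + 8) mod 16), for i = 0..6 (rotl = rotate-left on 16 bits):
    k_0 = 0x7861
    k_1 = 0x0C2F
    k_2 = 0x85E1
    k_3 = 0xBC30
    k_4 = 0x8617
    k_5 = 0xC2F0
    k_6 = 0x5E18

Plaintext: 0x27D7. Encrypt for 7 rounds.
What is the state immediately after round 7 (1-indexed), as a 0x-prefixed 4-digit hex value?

s_0 = plaintext = 0x27D7
s_1 = Round(s_0, k_0) = 0xD752
s_2 = Round(s_1, k_1) = 0x524D
s_3 = Round(s_2, k_2) = 0x4D93
s_4 = Round(s_3, k_3) = 0x938E
s_5 = Round(s_4, k_4) = 0x8E93
s_6 = Round(s_5, k_5) = 0x93DD
s_7 = Round(s_6, k_6) = 0xDD8B

0xDD8B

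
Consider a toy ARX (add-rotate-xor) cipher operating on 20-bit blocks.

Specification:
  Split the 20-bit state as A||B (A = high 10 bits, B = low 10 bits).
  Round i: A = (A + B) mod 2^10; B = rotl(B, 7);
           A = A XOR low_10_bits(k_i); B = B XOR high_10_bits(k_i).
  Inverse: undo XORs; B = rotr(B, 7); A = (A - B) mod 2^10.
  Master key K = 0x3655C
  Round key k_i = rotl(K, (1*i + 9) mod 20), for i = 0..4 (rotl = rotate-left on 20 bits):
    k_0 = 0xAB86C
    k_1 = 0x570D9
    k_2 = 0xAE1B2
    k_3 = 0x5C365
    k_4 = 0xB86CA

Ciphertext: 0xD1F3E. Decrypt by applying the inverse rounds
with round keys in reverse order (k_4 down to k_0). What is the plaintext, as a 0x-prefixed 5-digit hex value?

s_0 = ciphertext = 0xD1F3E
s_1 = InvRound(s_0, k_4) = 0xA4AFB
s_2 = InvRound(s_1, k_3) = 0x6605F
s_3 = InvRound(s_2, k_2) = 0x3B73D
s_4 = InvRound(s_3, k_1) = 0x4A30C
s_5 = InvRound(s_4, k_0) = 0x0C513

0x0C513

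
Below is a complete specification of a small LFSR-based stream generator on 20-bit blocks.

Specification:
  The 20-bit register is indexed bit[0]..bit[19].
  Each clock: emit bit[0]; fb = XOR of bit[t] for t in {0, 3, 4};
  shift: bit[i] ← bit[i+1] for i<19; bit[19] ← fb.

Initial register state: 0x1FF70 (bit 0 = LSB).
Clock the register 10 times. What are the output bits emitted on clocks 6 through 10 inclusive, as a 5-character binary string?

11011

reg_0 = 0x1FF70
clock 1: out=0, reg = 0x8FFB8
clock 2: out=0, reg = 0x47FDC
clock 3: out=0, reg = 0x23FEE
clock 4: out=0, reg = 0x91FF7
clock 5: out=1, reg = 0x48FFB
clock 6: out=1, reg = 0xA47FD
clock 7: out=1, reg = 0xD23FE
clock 8: out=0, reg = 0x691FF
clock 9: out=1, reg = 0xB48FF
clock 10: out=1, reg = 0xDA47F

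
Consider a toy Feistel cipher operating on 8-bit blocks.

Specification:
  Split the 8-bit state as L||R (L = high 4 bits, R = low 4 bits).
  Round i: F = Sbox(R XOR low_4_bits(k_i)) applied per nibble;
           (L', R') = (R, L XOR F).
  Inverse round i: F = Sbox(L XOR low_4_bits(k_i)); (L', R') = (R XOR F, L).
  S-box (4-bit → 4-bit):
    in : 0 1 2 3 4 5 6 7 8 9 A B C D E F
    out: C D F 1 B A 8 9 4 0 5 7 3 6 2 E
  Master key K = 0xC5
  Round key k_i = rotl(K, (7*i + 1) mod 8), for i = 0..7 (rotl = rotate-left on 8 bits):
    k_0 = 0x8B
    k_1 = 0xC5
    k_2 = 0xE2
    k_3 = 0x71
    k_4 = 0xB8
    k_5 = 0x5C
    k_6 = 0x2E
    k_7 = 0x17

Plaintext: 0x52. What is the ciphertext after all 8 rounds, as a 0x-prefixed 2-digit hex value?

0x70

s_0 = plaintext = 0x52
s_1 = Round(s_0, k_0) = 0x25
s_2 = Round(s_1, k_1) = 0x5E
s_3 = Round(s_2, k_2) = 0xE6
s_4 = Round(s_3, k_3) = 0x67
s_5 = Round(s_4, k_4) = 0x78
s_6 = Round(s_5, k_5) = 0x8C
s_7 = Round(s_6, k_6) = 0xC7
s_8 = Round(s_7, k_7) = 0x70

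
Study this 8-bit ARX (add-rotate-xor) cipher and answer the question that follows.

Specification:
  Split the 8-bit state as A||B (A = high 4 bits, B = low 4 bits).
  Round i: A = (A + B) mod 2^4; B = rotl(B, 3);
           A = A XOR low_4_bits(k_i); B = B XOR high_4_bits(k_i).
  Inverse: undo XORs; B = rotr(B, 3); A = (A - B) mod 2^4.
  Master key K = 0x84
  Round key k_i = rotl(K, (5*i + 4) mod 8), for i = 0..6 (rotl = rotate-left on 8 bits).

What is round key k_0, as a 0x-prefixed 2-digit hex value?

K = 0x84
k_0 = rotl(K, (5*0+4) mod 8) = rotl(K, 4) = 0x48

0x48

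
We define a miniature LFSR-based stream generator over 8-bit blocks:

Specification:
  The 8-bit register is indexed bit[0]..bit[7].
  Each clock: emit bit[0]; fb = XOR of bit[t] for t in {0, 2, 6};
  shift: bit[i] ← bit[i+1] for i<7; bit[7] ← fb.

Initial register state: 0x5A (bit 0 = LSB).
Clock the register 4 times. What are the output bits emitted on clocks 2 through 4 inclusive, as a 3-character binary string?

reg_0 = 0x5A
clock 1: out=0, reg = 0xAD
clock 2: out=1, reg = 0x56
clock 3: out=0, reg = 0x2B
clock 4: out=1, reg = 0x95

101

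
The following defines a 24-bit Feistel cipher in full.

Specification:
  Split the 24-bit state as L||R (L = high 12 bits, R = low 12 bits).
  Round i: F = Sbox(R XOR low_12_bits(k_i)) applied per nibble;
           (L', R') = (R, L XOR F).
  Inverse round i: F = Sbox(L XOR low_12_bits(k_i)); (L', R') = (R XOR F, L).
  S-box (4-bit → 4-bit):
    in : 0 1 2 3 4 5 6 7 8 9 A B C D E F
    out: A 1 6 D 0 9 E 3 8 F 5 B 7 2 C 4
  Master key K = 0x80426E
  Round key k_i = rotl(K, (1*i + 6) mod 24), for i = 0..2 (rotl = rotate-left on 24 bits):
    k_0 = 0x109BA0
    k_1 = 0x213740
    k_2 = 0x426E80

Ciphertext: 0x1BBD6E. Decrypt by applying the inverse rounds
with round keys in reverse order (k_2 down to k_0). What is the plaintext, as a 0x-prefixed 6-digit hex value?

0x723DF2

s_0 = ciphertext = 0x1BBD6E
s_1 = InvRound(s_0, k_2) = 0x9B51BB
s_2 = InvRound(s_1, k_1) = 0xDF29B5
s_3 = InvRound(s_2, k_0) = 0x723DF2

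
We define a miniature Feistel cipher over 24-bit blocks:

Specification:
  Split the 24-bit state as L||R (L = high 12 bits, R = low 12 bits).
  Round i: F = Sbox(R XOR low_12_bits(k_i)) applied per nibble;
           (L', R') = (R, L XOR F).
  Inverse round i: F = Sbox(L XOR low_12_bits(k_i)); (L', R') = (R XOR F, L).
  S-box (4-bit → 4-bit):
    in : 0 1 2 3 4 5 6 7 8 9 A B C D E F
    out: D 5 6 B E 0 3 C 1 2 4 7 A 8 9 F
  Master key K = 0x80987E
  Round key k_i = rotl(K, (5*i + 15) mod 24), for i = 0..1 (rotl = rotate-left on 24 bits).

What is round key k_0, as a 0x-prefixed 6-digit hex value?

0x3F404C

K = 0x80987E
k_0 = rotl(K, (5*0+15) mod 24) = rotl(K, 15) = 0x3F404C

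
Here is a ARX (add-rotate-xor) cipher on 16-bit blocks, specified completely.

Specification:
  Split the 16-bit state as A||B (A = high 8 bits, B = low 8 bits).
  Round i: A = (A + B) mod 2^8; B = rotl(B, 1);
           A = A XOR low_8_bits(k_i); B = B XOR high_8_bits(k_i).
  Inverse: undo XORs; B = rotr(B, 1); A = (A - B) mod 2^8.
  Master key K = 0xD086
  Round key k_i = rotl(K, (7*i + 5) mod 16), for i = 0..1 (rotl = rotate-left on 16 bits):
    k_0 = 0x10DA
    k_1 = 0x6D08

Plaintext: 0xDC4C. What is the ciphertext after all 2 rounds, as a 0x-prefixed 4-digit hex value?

0x727C

s_0 = plaintext = 0xDC4C
s_1 = Round(s_0, k_0) = 0xF288
s_2 = Round(s_1, k_1) = 0x727C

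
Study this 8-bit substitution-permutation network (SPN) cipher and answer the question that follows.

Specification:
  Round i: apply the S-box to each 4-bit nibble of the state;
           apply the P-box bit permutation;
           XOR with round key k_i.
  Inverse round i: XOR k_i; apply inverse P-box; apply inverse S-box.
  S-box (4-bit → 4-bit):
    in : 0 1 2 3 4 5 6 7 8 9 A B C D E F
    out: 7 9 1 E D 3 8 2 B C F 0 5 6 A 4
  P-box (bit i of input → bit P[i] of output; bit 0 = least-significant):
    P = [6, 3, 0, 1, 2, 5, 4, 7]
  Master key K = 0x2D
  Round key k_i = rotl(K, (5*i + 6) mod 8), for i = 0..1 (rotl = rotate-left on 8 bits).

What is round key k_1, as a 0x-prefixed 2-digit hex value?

0x69

K = 0x2D
k_0 = rotl(K, (5*0+6) mod 8) = rotl(K, 6) = 0x4B
k_1 = rotl(K, (5*1+6) mod 8) = rotl(K, 3) = 0x69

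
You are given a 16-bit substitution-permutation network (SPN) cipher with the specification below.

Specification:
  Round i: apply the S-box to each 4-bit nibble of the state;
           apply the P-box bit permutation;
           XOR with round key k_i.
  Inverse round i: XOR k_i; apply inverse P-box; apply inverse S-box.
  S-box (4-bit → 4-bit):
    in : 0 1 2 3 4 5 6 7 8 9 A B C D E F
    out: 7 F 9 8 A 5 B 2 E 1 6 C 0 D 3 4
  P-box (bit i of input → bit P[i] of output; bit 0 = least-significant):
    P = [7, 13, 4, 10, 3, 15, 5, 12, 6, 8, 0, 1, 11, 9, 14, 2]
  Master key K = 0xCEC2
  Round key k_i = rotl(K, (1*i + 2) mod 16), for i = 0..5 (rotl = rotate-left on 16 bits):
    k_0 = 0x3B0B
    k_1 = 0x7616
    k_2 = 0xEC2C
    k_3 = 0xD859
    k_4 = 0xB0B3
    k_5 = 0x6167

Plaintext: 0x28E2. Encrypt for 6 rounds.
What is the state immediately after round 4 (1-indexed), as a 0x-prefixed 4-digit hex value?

0xA329

s_0 = plaintext = 0x28E2
s_1 = Round(s_0, k_0) = 0xB684
s_2 = Round(s_1, k_1) = 0x8370
s_3 = Round(s_2, k_2) = 0x0EBA
s_4 = Round(s_3, k_3) = 0xA329
s_5 = Round(s_4, k_4) = 0xE239
s_6 = Round(s_5, k_5) = 0x7BA5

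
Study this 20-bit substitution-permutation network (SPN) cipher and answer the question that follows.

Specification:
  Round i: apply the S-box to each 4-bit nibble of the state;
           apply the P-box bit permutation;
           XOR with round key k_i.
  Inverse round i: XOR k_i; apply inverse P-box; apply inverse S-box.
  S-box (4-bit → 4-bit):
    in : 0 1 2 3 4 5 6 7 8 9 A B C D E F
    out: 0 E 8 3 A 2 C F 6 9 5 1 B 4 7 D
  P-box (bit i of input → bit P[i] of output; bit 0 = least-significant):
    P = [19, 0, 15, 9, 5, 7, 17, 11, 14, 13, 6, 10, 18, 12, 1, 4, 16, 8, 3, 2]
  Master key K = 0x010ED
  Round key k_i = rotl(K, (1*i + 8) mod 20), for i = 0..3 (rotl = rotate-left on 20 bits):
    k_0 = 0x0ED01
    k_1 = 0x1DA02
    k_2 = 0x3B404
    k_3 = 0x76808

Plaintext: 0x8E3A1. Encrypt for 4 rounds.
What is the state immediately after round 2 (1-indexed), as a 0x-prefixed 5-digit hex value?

s_0 = plaintext = 0x8E3A1
s_1 = Round(s_0, k_0) = 0x61E2A
s_2 = Round(s_1, k_1) = 0x9225C
s_3 = Round(s_2, k_2) = 0xAB291
s_4 = Round(s_3, k_3) = 0x2E621

0x9225C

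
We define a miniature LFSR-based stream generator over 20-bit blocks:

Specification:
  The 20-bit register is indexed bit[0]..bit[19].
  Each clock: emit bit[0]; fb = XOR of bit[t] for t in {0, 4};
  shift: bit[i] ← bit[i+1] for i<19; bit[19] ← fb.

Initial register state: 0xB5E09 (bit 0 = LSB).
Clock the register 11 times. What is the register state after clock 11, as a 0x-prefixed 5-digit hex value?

reg_0 = 0xB5E09
clock 1: out=1, reg = 0xDAF04
clock 2: out=0, reg = 0x6D782
clock 3: out=0, reg = 0x36BC1
clock 4: out=1, reg = 0x9B5E0
clock 5: out=0, reg = 0x4DAF0
clock 6: out=0, reg = 0xA6D78
clock 7: out=0, reg = 0xD36BC
clock 8: out=0, reg = 0xE9B5E
clock 9: out=0, reg = 0xF4DAF
clock 10: out=1, reg = 0xFA6D7
clock 11: out=1, reg = 0x7D36B

0x7D36B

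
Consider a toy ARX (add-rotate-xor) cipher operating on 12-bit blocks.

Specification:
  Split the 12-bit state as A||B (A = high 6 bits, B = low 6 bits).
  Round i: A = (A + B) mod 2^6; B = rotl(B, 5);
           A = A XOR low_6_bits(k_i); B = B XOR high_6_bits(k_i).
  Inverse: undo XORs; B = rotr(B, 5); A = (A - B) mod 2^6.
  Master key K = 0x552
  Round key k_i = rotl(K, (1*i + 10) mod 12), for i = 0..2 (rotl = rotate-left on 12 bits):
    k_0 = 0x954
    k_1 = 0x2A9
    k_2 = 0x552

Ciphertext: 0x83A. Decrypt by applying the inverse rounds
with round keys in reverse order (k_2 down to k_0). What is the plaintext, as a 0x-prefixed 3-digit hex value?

s_0 = ciphertext = 0x83A
s_1 = InvRound(s_0, k_2) = 0x4DF
s_2 = InvRound(s_1, k_1) = 0x42A
s_3 = InvRound(s_2, k_0) = 0x99E

0x99E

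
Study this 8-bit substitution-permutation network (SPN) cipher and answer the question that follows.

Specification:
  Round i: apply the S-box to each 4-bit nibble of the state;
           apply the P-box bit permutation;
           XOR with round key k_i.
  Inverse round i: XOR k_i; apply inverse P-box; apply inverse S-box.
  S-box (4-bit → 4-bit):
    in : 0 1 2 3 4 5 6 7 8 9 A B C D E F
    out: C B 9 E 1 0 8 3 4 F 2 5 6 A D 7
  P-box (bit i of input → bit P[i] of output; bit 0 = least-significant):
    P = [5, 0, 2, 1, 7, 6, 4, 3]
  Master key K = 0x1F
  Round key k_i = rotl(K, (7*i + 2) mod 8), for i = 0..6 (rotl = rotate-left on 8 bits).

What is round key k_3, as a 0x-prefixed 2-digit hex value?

0x8F

K = 0x1F
k_0 = rotl(K, (7*0+2) mod 8) = rotl(K, 2) = 0x7C
k_1 = rotl(K, (7*1+2) mod 8) = rotl(K, 1) = 0x3E
k_2 = rotl(K, (7*2+2) mod 8) = rotl(K, 0) = 0x1F
k_3 = rotl(K, (7*3+2) mod 8) = rotl(K, 7) = 0x8F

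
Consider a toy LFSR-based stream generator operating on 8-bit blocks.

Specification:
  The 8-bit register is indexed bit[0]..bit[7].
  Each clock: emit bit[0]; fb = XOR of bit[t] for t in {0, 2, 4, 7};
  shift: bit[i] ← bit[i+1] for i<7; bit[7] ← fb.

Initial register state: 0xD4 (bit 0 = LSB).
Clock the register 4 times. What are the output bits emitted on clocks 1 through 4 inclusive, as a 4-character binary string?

0010

reg_0 = 0xD4
clock 1: out=0, reg = 0xEA
clock 2: out=0, reg = 0xF5
clock 3: out=1, reg = 0x7A
clock 4: out=0, reg = 0xBD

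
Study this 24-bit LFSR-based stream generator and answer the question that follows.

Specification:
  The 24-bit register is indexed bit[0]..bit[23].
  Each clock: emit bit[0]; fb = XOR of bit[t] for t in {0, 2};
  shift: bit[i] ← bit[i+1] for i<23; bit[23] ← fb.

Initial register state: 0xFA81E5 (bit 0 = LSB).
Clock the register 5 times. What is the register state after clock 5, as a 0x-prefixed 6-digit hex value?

0xE7D40F

reg_0 = 0xFA81E5
clock 1: out=1, reg = 0x7D40F2
clock 2: out=0, reg = 0x3EA079
clock 3: out=1, reg = 0x9F503C
clock 4: out=0, reg = 0xCFA81E
clock 5: out=0, reg = 0xE7D40F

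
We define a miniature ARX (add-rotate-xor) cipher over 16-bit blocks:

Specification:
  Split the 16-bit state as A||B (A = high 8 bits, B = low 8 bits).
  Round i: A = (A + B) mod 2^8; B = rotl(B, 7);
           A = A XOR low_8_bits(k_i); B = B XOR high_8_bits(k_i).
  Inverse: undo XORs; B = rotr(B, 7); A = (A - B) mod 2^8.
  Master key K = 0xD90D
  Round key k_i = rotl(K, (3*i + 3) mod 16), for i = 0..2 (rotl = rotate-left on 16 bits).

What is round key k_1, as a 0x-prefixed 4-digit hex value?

K = 0xD90D
k_0 = rotl(K, (3*0+3) mod 16) = rotl(K, 3) = 0xC86E
k_1 = rotl(K, (3*1+3) mod 16) = rotl(K, 6) = 0x4376

0x4376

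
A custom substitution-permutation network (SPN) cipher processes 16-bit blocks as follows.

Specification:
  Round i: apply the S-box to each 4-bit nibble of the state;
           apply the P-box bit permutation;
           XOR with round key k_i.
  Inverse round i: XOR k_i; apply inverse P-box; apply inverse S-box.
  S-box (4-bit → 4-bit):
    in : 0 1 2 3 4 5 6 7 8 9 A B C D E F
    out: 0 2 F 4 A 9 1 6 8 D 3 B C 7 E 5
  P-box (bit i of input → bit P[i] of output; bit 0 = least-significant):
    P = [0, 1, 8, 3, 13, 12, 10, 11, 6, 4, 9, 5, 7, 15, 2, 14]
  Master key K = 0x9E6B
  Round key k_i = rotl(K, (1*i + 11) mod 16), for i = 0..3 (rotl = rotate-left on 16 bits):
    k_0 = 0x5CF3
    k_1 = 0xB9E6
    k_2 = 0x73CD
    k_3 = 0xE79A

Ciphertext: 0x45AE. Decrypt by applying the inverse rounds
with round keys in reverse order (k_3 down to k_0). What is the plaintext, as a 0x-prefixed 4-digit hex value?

0xAB76

s_0 = ciphertext = 0x45AE
s_1 = InvRound(s_0, k_3) = 0x7E60
s_2 = InvRound(s_1, k_2) = 0xF8C9
s_3 = InvRound(s_2, k_1) = 0xC802
s_4 = InvRound(s_3, k_0) = 0xAB76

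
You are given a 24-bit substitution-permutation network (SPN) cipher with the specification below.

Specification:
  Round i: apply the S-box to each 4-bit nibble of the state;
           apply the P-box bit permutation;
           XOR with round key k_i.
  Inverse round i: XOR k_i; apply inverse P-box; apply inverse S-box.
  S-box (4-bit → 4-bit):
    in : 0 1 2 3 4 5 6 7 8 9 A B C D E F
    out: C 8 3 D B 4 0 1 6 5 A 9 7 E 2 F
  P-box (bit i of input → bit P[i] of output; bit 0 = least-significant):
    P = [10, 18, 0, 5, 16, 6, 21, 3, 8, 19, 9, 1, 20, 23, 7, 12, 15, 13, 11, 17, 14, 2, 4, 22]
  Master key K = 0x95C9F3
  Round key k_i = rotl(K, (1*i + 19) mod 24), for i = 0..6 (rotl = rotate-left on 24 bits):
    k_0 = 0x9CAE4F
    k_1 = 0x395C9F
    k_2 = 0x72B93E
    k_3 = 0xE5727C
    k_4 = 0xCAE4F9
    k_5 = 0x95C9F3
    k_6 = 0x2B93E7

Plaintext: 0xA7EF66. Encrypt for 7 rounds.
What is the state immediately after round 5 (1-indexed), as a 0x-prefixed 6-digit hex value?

0x502204

s_0 = plaintext = 0xA7EF66
s_1 = Round(s_0, k_0) = 0x542D49
s_2 = Round(s_1, k_1) = 0xA2FAC4
s_3 = Round(s_2, k_2) = 0x8F0DD8
s_4 = Round(s_3, k_3) = 0xCBC8A3
s_5 = Round(s_4, k_4) = 0x502204
s_6 = Round(s_5, k_5) = 0x2BC4CB
s_7 = Round(s_6, k_6) = 0x905601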